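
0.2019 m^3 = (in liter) 201.9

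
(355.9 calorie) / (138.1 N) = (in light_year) 1.14e-15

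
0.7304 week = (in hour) 122.7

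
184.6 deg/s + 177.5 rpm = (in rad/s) 21.81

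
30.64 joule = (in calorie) 7.323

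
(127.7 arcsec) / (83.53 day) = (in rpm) 8.192e-10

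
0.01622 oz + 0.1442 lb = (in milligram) 6.587e+04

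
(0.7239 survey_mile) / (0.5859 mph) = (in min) 74.13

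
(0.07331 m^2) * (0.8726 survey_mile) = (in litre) 1.03e+05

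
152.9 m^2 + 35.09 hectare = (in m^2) 3.511e+05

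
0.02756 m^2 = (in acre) 6.81e-06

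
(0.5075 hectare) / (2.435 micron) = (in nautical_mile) 1.125e+06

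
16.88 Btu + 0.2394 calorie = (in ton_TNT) 4.257e-06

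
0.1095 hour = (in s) 394.2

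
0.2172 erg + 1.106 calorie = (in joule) 4.628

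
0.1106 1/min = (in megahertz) 1.843e-09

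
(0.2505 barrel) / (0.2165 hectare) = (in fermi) 1.84e+10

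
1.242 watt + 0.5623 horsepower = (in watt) 420.5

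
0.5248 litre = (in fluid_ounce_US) 17.75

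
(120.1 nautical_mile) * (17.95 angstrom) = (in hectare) 3.993e-08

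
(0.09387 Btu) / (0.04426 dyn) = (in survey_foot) 7.341e+08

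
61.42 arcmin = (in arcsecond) 3685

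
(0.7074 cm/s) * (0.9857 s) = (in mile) 4.333e-06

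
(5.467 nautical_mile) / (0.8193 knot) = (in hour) 6.673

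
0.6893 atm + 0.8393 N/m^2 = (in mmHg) 523.9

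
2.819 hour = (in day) 0.1175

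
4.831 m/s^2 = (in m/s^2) 4.831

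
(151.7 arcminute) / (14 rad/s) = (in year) 9.995e-11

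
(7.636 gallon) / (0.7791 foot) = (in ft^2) 1.31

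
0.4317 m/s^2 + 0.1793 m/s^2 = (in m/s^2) 0.611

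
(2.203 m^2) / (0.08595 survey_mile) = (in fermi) 1.593e+13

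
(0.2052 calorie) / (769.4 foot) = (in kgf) 0.0003733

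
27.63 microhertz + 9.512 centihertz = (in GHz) 9.515e-11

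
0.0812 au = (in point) 3.443e+13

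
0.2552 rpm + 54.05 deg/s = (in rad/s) 0.9701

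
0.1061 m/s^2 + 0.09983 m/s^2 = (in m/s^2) 0.2059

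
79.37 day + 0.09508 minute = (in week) 11.34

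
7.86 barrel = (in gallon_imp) 274.9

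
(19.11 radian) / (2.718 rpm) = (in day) 0.0007771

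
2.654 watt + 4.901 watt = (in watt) 7.555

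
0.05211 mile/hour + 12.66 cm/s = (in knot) 0.2914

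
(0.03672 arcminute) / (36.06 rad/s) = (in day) 3.428e-12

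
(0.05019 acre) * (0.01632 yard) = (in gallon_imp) 666.7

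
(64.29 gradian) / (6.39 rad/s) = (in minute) 0.002634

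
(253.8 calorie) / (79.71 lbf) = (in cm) 299.5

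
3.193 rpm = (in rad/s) 0.3344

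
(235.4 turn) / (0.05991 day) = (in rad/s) 0.2857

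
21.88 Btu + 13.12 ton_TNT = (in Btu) 5.203e+07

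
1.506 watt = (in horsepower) 0.00202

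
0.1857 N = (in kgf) 0.01894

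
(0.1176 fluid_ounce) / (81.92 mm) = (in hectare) 4.245e-09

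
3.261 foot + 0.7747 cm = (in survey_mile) 0.0006224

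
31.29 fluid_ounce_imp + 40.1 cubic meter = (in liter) 4.01e+04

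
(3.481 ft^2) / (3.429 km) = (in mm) 0.09431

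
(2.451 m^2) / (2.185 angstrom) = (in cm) 1.122e+12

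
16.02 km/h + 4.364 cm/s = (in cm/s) 449.4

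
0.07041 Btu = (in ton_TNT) 1.775e-08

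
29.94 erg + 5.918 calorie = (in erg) 2.476e+08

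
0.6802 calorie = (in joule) 2.846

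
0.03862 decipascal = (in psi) 5.601e-07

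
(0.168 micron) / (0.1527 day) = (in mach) 3.74e-14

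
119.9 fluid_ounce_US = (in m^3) 0.003546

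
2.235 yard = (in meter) 2.044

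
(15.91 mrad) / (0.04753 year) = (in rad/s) 1.061e-08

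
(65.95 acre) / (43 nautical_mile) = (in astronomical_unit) 2.24e-11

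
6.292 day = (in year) 0.01724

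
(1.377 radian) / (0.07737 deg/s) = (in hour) 0.2833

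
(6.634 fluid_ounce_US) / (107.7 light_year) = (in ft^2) 2.073e-21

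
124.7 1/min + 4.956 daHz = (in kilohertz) 0.05164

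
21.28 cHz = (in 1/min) 12.77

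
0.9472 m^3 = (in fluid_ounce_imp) 3.334e+04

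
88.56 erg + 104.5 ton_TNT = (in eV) 2.729e+30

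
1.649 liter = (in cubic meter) 0.001649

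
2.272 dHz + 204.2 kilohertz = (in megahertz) 0.2042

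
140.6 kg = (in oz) 4960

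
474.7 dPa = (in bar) 0.0004747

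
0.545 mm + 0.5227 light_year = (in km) 4.945e+12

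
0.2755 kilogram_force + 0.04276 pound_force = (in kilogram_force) 0.2949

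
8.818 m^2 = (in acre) 0.002179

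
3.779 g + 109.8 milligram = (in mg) 3889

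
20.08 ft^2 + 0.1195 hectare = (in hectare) 0.1197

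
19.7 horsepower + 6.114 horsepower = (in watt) 1.925e+04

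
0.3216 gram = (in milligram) 321.6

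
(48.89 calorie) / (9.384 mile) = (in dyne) 1354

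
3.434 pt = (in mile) 7.528e-07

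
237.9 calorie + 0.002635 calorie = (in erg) 9.954e+09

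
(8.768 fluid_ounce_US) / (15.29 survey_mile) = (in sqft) 1.134e-07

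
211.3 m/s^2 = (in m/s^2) 211.3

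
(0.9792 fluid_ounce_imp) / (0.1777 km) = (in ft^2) 1.685e-06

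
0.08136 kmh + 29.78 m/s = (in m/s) 29.8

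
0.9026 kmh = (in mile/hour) 0.5608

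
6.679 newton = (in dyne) 6.679e+05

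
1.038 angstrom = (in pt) 2.942e-07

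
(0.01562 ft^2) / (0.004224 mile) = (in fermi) 2.135e+11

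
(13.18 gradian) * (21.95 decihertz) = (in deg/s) 26.04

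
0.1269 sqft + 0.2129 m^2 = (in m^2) 0.2247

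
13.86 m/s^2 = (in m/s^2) 13.86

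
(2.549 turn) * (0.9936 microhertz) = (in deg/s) 0.0009118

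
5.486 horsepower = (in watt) 4091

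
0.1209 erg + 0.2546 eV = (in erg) 0.1209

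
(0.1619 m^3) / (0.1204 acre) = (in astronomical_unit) 2.221e-15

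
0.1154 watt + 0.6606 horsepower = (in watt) 492.7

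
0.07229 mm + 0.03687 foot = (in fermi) 1.131e+13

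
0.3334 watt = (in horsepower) 0.0004471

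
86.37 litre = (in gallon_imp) 19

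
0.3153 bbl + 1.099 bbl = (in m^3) 0.2249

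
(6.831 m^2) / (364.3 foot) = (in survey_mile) 3.823e-05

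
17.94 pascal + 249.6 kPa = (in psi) 36.2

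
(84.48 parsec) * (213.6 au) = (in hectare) 8.33e+27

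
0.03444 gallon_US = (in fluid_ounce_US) 4.408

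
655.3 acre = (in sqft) 2.854e+07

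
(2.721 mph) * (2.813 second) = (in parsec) 1.109e-16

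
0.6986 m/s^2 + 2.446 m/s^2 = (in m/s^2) 3.145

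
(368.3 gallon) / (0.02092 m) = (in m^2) 66.64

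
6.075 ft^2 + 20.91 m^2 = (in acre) 0.005306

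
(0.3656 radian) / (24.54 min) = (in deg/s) 0.01423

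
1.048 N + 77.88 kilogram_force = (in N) 764.8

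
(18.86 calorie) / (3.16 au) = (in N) 1.669e-10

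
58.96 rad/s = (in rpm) 563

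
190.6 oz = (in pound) 11.91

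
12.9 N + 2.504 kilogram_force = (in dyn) 3.746e+06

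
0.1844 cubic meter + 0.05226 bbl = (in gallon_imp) 42.39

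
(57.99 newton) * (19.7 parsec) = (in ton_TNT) 8.425e+09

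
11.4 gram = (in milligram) 1.14e+04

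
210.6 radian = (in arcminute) 7.24e+05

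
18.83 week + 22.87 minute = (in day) 131.8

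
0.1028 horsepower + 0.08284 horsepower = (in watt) 138.4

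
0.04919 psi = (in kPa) 0.3392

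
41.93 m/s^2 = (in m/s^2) 41.93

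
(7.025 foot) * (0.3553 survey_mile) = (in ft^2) 1.318e+04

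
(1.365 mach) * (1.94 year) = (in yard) 3.11e+10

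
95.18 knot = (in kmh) 176.3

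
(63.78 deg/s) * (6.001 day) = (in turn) 9.186e+04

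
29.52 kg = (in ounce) 1041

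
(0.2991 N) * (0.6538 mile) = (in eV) 1.964e+21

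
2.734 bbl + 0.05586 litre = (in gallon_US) 114.8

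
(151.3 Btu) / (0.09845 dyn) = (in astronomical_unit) 1.084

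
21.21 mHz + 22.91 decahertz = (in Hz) 229.1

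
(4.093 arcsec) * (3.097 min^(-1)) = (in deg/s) 5.869e-05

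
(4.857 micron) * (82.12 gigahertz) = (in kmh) 1.436e+06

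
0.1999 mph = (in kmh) 0.3217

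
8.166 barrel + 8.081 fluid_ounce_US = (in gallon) 343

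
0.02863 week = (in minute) 288.6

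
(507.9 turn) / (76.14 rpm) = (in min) 6.671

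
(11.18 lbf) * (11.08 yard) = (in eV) 3.145e+21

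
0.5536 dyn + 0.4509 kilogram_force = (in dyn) 4.422e+05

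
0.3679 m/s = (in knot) 0.7151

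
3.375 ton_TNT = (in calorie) 3.375e+09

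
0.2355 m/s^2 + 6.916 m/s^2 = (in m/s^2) 7.152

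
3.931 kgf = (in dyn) 3.855e+06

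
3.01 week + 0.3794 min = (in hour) 505.7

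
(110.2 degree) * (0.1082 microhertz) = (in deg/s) 1.192e-05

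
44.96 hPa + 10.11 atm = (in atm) 10.15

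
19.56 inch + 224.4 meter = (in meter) 224.9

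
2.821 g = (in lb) 0.006219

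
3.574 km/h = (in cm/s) 99.28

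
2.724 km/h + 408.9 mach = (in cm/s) 1.392e+07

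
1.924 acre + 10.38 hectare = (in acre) 27.57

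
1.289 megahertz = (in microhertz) 1.289e+12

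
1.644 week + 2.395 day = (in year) 0.03809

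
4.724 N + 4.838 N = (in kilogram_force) 0.9751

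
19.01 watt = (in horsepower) 0.02549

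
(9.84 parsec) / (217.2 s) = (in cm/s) 1.398e+17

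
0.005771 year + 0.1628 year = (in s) 5.316e+06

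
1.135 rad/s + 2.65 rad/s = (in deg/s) 216.9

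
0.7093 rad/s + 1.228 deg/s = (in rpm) 6.978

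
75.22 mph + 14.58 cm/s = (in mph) 75.55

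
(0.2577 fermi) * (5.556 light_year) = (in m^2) 13.55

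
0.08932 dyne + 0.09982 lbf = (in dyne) 4.44e+04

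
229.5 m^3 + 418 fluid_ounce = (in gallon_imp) 5.049e+04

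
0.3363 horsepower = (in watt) 250.8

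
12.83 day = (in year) 0.03515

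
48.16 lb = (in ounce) 770.6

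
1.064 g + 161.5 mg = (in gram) 1.226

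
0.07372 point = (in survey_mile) 1.616e-08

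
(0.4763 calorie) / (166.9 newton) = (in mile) 7.419e-06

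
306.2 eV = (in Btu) 4.65e-20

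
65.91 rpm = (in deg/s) 395.5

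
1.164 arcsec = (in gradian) 0.0003593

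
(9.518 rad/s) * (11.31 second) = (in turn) 17.13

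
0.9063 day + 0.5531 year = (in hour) 4867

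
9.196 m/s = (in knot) 17.88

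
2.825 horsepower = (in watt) 2107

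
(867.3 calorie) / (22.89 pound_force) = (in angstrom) 3.564e+11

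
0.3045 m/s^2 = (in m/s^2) 0.3045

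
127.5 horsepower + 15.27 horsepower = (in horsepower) 142.8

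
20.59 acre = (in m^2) 8.332e+04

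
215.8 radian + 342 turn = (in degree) 1.355e+05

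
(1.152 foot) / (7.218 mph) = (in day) 1.259e-06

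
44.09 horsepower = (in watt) 3.288e+04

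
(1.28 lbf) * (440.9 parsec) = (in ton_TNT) 1.851e+10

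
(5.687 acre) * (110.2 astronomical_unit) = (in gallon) 1.002e+20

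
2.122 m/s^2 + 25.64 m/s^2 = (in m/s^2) 27.76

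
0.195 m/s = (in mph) 0.4362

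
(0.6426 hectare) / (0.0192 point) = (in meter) 9.487e+08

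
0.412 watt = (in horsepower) 0.0005525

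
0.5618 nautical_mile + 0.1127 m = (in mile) 0.6466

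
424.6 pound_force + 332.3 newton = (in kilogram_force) 226.5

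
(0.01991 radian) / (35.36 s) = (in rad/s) 0.0005631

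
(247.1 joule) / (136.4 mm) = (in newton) 1812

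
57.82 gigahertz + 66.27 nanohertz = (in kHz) 5.782e+07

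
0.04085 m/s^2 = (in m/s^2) 0.04085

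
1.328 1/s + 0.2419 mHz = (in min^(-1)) 79.69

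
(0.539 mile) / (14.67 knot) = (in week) 0.00019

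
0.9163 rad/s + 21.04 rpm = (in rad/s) 3.12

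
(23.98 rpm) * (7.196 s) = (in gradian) 1150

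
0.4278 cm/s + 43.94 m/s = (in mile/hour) 98.3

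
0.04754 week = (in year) 0.0009117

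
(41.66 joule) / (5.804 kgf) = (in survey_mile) 0.0004548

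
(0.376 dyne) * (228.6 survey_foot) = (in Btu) 2.483e-07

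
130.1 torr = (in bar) 0.1735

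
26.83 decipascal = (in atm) 2.648e-05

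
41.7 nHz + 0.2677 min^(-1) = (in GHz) 4.462e-12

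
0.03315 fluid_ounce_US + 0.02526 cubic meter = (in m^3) 0.02526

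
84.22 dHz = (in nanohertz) 8.422e+09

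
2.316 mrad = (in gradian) 0.1474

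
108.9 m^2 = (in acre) 0.02691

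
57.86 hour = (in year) 0.006605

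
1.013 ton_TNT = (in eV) 2.645e+28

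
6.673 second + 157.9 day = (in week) 22.56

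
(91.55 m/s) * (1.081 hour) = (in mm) 3.563e+08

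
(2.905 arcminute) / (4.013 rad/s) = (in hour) 5.849e-08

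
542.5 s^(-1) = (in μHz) 5.425e+08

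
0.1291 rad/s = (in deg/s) 7.397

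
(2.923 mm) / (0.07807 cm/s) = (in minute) 0.0624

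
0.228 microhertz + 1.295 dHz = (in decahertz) 0.01295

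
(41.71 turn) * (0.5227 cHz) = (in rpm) 13.08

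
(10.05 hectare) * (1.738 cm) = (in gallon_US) 4.614e+05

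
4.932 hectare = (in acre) 12.19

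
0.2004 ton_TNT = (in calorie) 2.004e+08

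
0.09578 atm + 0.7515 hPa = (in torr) 73.36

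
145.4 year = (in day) 5.307e+04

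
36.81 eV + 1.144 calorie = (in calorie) 1.144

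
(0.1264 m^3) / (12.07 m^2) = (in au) 7e-14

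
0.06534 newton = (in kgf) 0.006663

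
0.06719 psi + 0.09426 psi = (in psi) 0.1614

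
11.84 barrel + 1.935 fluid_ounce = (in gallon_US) 497.3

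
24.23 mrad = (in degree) 1.388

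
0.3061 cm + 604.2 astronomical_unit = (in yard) 9.885e+13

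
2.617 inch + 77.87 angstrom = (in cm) 6.647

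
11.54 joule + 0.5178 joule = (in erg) 1.206e+08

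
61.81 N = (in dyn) 6.181e+06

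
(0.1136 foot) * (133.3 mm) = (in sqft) 0.04968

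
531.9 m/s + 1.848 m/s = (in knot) 1038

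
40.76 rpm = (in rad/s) 4.268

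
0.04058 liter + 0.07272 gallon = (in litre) 0.3159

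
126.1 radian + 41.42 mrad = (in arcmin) 4.336e+05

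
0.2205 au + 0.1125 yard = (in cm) 3.299e+12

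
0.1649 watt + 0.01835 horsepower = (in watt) 13.85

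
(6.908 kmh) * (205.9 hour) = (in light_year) 1.503e-10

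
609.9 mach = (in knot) 4.037e+05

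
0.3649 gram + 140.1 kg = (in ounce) 4942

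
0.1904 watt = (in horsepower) 0.0002553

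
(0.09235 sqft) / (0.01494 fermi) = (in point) 1.628e+18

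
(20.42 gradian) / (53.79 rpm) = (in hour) 1.582e-05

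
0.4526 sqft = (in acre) 1.039e-05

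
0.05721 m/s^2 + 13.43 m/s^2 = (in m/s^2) 13.49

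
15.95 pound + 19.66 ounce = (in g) 7792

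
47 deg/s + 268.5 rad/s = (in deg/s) 1.543e+04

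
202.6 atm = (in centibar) 2.053e+04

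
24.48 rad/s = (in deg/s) 1403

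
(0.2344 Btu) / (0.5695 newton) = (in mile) 0.2698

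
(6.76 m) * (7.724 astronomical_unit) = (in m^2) 7.811e+12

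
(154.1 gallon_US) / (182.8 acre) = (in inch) 3.104e-05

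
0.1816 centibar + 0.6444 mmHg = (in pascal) 267.5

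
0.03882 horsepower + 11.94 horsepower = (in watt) 8933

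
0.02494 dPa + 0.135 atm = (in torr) 102.6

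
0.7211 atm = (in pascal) 7.307e+04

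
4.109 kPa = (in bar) 0.04109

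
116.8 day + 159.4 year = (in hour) 1.399e+06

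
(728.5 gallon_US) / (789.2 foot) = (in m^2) 0.01146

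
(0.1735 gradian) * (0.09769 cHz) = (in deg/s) 0.0001525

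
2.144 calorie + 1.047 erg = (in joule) 8.97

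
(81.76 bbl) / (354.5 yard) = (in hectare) 4.01e-06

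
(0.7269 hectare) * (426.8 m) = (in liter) 3.102e+09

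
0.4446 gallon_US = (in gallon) 0.4446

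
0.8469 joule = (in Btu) 0.0008027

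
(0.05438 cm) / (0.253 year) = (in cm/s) 6.816e-09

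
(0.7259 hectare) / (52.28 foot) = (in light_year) 4.815e-14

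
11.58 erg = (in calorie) 2.768e-07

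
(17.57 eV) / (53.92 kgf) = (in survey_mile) 3.308e-24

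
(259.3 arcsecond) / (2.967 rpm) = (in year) 1.283e-10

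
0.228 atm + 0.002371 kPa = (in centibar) 23.1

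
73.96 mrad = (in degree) 4.238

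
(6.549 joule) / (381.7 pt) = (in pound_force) 10.93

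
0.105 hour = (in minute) 6.3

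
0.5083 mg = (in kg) 5.083e-07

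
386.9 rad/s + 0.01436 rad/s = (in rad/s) 386.9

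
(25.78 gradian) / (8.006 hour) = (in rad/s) 1.405e-05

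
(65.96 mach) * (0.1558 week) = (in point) 5.999e+12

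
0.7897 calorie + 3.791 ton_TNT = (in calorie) 3.791e+09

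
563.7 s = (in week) 0.000932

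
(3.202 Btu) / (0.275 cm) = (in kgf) 1.253e+05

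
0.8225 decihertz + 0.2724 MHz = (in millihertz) 2.724e+08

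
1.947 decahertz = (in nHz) 1.947e+10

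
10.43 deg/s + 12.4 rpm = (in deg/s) 84.83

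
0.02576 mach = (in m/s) 8.771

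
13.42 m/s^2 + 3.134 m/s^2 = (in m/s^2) 16.55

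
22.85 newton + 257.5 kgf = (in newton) 2548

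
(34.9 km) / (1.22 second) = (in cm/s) 2.861e+06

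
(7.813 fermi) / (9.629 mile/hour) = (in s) 1.815e-15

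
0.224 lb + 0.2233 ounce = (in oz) 3.807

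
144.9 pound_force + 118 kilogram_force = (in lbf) 405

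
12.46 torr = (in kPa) 1.661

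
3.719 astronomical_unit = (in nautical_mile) 3.004e+08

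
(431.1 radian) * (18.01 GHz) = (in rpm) 7.414e+13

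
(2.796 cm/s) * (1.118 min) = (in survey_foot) 6.153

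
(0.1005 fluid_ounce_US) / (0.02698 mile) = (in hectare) 6.845e-12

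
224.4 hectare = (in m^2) 2.244e+06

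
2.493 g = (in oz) 0.08794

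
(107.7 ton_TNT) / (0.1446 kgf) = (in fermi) 3.178e+26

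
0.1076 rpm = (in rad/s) 0.01127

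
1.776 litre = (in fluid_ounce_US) 60.05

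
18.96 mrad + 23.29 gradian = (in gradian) 24.5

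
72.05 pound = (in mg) 3.268e+07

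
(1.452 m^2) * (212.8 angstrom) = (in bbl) 1.943e-07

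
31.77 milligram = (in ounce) 0.001121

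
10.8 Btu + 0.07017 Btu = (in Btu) 10.87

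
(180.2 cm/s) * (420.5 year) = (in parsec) 7.744e-07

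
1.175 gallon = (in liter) 4.448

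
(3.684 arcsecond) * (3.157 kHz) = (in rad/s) 0.05639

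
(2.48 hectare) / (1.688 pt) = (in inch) 1.64e+09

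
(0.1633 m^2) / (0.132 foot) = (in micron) 4.059e+06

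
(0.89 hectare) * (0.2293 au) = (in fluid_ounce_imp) 1.074e+19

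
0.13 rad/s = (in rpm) 1.241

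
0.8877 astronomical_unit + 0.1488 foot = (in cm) 1.328e+13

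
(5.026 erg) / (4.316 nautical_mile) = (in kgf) 6.412e-12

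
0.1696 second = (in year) 5.378e-09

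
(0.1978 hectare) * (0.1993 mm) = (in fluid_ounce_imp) 1.387e+04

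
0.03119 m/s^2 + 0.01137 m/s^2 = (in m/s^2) 0.04256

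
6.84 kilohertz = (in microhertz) 6.84e+09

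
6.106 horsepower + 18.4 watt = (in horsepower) 6.131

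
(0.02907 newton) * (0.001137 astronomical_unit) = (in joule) 4.945e+06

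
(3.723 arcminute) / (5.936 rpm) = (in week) 2.881e-09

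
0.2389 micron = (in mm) 0.0002389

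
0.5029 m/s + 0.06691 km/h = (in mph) 1.167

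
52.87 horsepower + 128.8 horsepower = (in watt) 1.355e+05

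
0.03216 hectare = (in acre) 0.07947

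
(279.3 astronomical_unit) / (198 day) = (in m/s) 2.442e+06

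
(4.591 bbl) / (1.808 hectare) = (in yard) 4.415e-05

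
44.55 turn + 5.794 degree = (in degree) 1.604e+04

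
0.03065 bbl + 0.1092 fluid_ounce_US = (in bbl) 0.03067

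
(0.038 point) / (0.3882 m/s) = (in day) 3.997e-10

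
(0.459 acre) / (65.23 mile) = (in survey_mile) 1.099e-05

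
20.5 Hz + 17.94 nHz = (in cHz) 2050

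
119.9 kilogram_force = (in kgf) 119.9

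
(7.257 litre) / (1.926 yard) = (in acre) 1.018e-06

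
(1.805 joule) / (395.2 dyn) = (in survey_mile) 0.2838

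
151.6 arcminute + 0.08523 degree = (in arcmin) 156.7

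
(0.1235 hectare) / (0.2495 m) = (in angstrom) 4.95e+13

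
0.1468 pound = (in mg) 6.659e+04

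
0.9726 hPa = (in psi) 0.01411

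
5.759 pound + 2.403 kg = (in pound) 11.06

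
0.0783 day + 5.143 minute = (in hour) 1.965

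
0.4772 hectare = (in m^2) 4772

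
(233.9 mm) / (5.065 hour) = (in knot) 2.494e-05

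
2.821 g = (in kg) 0.002821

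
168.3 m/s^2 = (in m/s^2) 168.3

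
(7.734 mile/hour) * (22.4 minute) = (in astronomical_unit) 3.106e-08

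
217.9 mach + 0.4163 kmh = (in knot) 1.442e+05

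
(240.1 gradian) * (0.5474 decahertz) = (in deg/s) 1183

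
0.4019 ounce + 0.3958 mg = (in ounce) 0.4019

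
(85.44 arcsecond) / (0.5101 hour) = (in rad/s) 2.256e-07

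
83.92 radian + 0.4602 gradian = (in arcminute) 2.885e+05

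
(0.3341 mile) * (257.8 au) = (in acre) 5.124e+12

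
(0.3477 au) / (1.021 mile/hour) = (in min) 1.899e+09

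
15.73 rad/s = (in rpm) 150.2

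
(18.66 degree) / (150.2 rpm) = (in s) 0.02071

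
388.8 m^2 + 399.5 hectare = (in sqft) 4.301e+07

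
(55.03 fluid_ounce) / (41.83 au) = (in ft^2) 2.799e-15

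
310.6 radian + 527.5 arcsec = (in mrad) 3.106e+05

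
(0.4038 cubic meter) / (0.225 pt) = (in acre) 1.257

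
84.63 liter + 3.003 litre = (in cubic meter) 0.08763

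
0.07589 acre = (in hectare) 0.03071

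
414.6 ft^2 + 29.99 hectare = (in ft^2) 3.229e+06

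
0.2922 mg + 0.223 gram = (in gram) 0.2233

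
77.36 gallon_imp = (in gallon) 92.91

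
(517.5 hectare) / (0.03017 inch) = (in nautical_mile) 3.646e+06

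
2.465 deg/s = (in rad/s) 0.04302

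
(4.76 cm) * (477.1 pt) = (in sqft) 0.08624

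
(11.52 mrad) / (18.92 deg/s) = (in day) 4.038e-07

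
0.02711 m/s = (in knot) 0.0527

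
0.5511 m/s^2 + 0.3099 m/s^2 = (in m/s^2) 0.861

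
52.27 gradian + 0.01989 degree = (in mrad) 821.4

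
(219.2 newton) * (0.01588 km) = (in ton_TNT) 8.32e-07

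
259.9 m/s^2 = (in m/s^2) 259.9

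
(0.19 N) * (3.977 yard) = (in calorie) 0.1651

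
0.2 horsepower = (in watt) 149.1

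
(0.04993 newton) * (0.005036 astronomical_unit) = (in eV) 2.348e+26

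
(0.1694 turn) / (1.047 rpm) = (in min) 0.1618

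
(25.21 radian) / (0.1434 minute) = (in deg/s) 167.9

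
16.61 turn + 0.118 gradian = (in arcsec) 2.153e+07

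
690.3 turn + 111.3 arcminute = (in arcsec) 8.946e+08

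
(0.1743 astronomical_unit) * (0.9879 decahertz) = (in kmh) 9.273e+11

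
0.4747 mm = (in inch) 0.01869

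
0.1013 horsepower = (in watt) 75.54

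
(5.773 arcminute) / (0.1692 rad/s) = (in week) 1.641e-08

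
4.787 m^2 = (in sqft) 51.53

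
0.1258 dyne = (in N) 1.258e-06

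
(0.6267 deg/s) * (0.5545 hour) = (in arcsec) 4.504e+06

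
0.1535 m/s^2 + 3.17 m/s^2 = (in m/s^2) 3.324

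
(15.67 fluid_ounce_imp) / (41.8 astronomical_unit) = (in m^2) 7.12e-17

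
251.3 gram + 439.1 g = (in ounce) 24.35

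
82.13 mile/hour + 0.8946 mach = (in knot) 663.5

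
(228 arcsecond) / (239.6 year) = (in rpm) 1.397e-12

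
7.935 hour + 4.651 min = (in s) 2.885e+04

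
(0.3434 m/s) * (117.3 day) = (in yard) 3.806e+06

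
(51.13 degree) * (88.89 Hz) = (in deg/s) 4545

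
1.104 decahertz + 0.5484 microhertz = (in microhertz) 1.104e+07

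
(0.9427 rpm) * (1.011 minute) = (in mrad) 5988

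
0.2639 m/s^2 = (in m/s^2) 0.2639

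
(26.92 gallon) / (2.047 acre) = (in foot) 4.036e-05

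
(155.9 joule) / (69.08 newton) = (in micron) 2.257e+06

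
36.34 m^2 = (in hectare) 0.003634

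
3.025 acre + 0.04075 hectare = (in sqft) 1.362e+05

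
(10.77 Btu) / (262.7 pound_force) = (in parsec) 3.151e-16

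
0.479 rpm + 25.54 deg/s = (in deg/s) 28.41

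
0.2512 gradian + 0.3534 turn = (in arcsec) 4.588e+05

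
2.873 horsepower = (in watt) 2142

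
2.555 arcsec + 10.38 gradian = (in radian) 0.1631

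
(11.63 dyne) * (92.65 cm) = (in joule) 0.0001078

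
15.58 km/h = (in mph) 9.681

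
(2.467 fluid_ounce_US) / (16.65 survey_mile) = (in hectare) 2.723e-13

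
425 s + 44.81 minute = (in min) 51.89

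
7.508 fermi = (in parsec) 2.433e-31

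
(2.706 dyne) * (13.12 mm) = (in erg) 3.55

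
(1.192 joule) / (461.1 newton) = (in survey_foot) 0.008481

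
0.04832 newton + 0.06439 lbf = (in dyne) 3.347e+04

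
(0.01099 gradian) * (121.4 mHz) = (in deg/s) 0.001201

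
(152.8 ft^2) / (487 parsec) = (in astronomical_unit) 6.315e-30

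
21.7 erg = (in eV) 1.354e+13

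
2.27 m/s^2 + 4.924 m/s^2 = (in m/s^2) 7.194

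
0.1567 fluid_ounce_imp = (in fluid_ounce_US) 0.1506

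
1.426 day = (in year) 0.003907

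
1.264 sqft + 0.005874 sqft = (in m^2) 0.118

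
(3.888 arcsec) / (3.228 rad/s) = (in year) 1.852e-13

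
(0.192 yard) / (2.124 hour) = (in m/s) 2.296e-05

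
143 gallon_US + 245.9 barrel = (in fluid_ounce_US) 1.34e+06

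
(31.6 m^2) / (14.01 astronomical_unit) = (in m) 1.508e-11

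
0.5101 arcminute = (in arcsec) 30.61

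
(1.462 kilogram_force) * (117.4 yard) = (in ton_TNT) 3.679e-07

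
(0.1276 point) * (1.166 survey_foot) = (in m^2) 1.6e-05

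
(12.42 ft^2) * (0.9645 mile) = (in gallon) 4.731e+05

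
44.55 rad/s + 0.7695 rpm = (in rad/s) 44.63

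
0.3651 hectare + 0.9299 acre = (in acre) 1.832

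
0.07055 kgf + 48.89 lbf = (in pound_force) 49.05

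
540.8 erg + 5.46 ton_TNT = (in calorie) 5.46e+09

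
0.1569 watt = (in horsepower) 0.0002104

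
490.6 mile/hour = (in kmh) 789.5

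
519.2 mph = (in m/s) 232.1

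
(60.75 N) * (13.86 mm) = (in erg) 8.42e+06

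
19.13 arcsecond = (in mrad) 0.09274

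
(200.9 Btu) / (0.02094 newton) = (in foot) 3.321e+07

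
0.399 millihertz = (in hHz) 3.99e-06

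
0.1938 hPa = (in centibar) 0.01938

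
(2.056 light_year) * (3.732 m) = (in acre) 1.794e+13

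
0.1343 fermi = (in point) 3.807e-13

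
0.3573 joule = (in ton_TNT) 8.54e-11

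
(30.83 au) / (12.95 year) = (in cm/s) 1.129e+06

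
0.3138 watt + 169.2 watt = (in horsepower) 0.2273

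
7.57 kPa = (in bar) 0.0757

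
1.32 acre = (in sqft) 5.75e+04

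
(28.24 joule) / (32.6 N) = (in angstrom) 8.663e+09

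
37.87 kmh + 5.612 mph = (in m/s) 13.03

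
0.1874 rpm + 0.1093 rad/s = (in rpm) 1.231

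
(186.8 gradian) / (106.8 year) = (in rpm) 8.319e-09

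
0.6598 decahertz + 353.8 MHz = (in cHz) 3.538e+10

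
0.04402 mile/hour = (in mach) 5.779e-05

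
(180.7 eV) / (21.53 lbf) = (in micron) 3.023e-13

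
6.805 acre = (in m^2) 2.754e+04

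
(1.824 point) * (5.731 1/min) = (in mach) 1.805e-07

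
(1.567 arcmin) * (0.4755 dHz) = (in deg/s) 0.001242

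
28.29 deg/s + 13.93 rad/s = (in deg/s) 826.4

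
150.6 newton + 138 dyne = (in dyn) 1.506e+07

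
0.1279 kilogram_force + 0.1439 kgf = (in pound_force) 0.5992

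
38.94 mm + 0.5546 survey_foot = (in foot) 0.6824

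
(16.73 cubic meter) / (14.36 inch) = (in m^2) 45.87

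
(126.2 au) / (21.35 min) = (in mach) 4.328e+07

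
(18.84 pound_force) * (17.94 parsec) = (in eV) 2.896e+38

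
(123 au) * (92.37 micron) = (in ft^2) 1.829e+10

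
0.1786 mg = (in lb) 3.937e-07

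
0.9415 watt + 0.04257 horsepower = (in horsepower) 0.04383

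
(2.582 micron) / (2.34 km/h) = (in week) 6.568e-12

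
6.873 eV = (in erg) 1.101e-11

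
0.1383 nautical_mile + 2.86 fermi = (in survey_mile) 0.1592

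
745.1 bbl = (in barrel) 745.1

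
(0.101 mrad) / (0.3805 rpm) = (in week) 4.191e-09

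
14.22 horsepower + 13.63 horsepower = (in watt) 2.077e+04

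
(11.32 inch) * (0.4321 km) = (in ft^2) 1337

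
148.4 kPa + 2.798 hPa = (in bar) 1.487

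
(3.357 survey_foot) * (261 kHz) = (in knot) 5.191e+05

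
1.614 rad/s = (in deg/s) 92.48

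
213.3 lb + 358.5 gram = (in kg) 97.11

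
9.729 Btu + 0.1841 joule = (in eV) 6.407e+22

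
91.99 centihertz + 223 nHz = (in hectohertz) 0.009199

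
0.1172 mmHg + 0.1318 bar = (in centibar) 13.2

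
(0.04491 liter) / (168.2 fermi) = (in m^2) 2.67e+08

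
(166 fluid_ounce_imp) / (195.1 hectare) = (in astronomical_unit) 1.616e-20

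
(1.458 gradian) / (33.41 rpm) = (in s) 0.006546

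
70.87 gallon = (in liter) 268.3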